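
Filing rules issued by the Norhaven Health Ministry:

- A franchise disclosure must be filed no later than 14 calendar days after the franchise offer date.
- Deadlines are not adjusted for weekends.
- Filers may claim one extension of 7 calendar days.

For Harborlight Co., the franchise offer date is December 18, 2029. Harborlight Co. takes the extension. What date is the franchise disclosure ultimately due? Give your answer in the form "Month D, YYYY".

January 8, 2030

From December 18, 2029, 14 calendar days later is January 1, 2030.
No adjustment is made for weekends or holidays, so January 1, 2030 stands.
Applying the 7-calendar-day extension: January 1, 2030 + 7 days = January 8, 2030.
January 8, 2030 is a Tuesday; no weekend or holiday adjustment applies.
The final due date is January 8, 2030.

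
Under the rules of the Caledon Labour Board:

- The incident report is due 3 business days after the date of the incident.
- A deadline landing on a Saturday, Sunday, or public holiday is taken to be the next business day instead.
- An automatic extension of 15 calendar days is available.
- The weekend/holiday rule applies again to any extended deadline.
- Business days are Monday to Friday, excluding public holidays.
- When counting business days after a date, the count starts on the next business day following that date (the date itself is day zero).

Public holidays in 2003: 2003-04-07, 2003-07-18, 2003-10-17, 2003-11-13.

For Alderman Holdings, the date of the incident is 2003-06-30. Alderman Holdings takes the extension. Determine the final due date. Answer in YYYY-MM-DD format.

2003-07-21

Counting 3 business days after 2003-06-30 (skipping weekends and listed holidays) reaches 2003-07-03.
2003-07-03 is a Thursday and not a listed holiday, so it stands.
Add the 15 calendar-day extension to 2003-07-03: 2003-07-18.
2003-07-18 is a listed holiday; the next business day is 2003-07-21 (Monday).
The final due date is 2003-07-21.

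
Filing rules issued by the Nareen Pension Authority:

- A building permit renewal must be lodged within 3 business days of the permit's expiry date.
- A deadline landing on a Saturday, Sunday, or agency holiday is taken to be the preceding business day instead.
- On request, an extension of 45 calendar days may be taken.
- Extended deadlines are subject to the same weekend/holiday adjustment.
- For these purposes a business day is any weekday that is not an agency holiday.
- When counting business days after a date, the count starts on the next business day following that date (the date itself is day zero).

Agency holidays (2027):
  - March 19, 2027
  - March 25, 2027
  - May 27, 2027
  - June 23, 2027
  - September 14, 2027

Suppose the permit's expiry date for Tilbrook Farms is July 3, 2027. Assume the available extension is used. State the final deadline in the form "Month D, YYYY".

Starting the day after July 3, 2027 and counting 3 business days lands on July 7, 2027.
July 7, 2027 falls on a Wednesday, which is a business day, so no adjustment is needed.
Applying the 45-calendar-day extension: July 7, 2027 + 45 days = August 21, 2027.
August 21, 2027 is a Saturday, so it moves to the preceding business day, August 20, 2027 (Friday).
Deadline: August 20, 2027.

August 20, 2027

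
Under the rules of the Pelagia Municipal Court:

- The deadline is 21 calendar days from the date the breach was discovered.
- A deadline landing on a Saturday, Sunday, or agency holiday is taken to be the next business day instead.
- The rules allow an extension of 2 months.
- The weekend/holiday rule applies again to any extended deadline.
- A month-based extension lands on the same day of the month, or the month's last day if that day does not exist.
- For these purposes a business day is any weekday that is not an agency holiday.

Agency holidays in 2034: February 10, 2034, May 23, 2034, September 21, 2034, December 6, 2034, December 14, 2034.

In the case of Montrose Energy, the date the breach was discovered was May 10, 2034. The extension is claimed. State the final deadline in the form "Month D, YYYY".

From May 10, 2034, 21 calendar days later is May 31, 2034.
May 31, 2034 is a Wednesday and not a listed holiday, so it stands.
Applying the 2 months extension: 2 months after May 31, 2034 is July 31, 2034.
July 31, 2034 (Monday) is already a business day.
Final deadline: July 31, 2034.

July 31, 2034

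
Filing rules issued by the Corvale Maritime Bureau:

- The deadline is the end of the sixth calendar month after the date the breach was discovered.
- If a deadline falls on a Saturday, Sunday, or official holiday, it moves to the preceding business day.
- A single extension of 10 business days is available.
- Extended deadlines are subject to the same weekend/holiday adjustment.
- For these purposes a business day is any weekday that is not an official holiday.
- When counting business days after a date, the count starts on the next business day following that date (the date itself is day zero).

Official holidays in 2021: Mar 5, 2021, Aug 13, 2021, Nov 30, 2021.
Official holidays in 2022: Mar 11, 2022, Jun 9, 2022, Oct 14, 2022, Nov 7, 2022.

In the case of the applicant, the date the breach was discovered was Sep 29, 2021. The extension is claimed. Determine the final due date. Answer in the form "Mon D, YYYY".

6 months after Sep 29, 2021 falls in March 2022; the last day of that month is Mar 31, 2022.
Since Mar 31, 2022 is a Thursday and not a holiday, the date is unchanged.
The 10-business-day extension runs from Mar 31, 2022 to Apr 14, 2022.
Apr 14, 2022 is a Thursday and not a listed holiday, so it stands.
The final due date is Apr 14, 2022.

Apr 14, 2022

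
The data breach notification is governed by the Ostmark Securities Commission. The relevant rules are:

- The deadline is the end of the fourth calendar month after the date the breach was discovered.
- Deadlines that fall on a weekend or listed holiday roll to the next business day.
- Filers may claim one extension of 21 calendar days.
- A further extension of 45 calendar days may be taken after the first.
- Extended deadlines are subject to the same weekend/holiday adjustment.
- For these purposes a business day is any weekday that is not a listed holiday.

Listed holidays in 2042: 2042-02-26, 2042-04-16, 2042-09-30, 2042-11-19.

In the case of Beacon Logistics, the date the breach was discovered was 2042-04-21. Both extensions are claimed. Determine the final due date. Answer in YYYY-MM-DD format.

The fourth month after 2042-04-21 is August 2042, whose last day is 2042-08-31.
2042-08-31 falls on a Sunday. Rolling to the next business day gives 2042-09-01, a Monday.
The 21-calendar-day extension moves the deadline from 2042-09-01 to 2042-09-22.
2042-09-22 is a Monday and not a listed holiday, so it stands.
The 45-calendar-day extension moves the deadline from 2042-09-22 to 2042-11-06.
2042-11-06 falls on a Thursday, which is a business day, so no adjustment is needed.
Deadline: 2042-11-06.

2042-11-06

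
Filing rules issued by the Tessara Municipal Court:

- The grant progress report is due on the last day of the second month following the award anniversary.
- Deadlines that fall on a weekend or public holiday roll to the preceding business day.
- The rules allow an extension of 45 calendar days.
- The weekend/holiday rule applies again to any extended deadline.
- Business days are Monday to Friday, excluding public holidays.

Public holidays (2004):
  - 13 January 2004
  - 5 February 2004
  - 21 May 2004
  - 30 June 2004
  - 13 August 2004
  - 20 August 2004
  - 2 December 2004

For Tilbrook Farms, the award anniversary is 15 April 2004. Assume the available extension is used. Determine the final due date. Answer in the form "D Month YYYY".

12 August 2004

2 months after 15 April 2004 is June 2004; that month ends on 30 June 2004.
Because 30 June 2004 is a listed holiday, the deadline becomes 29 June 2004 (Tuesday).
Add the 45 calendar-day extension to 29 June 2004: 13 August 2004.
13 August 2004 is a listed holiday; the preceding business day is 12 August 2004 (Thursday).
Deadline: 12 August 2004.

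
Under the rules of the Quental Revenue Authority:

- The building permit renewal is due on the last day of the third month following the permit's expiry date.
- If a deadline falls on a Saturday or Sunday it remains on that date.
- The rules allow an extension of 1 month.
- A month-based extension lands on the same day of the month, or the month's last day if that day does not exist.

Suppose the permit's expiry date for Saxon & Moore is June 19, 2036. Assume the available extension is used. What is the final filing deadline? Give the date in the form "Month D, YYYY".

The third month after June 19, 2036 is September 2036, whose last day is September 30, 2036.
No adjustment is made for weekends or holidays, so September 30, 2036 stands.
The 1 month extension carries September 30, 2036 to October 30, 2036.
No adjustment is made for weekends or holidays, so October 30, 2036 stands.
Deadline: October 30, 2036.

October 30, 2036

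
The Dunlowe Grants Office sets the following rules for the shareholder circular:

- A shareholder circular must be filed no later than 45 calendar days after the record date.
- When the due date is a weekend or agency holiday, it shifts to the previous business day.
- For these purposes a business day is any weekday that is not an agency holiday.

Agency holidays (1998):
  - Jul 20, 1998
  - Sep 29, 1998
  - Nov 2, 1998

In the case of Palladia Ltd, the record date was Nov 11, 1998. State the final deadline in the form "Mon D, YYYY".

Dec 25, 1998

Adding 45 calendar days to Nov 11, 1998 gives Dec 26, 1998.
Because Dec 26, 1998 is a Saturday, the deadline becomes Dec 25, 1998 (Friday).
Final deadline: Dec 25, 1998.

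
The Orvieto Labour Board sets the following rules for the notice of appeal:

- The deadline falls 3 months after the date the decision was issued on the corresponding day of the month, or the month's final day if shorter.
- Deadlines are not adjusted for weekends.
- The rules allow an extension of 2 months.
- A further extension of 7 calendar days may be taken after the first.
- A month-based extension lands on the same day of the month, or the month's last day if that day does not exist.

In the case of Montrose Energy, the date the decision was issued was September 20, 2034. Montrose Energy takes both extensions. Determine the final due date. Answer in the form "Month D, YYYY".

3 months from September 20, 2034 is December 20, 2034.
December 20, 2034 falls on a Wednesday. The rules make no weekend/holiday allowance, so it remains December 20, 2034.
Add 2 months to December 20, 2034: February 20, 2035.
February 20, 2035 falls on a Tuesday. The rules make no weekend/holiday allowance, so it remains February 20, 2035.
Add the 7 calendar-day extension to February 20, 2035: February 27, 2035.
No adjustment is made for weekends or holidays, so February 27, 2035 stands.
The final due date is February 27, 2035.

February 27, 2035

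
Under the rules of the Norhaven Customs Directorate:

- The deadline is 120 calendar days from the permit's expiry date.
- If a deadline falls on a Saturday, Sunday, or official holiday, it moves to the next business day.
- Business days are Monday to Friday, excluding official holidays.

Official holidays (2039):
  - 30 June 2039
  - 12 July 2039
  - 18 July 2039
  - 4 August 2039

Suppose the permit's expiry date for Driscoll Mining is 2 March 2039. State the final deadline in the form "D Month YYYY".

1 July 2039

From 2 March 2039, 120 calendar days later is 30 June 2039.
30 June 2039 is a listed holiday, so it moves to the next business day, 1 July 2039 (Friday).
Deadline: 1 July 2039.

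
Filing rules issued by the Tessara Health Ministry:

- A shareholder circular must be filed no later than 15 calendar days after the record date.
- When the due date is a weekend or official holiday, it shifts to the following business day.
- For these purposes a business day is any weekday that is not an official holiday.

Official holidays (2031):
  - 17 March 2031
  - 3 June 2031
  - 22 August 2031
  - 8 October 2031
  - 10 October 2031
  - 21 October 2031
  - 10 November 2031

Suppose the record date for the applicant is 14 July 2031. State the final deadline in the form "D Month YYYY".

29 July 2031

Trigger date 14 July 2031 + 15 calendar days = 29 July 2031.
29 July 2031 (Tuesday) is already a business day.
Final deadline: 29 July 2031.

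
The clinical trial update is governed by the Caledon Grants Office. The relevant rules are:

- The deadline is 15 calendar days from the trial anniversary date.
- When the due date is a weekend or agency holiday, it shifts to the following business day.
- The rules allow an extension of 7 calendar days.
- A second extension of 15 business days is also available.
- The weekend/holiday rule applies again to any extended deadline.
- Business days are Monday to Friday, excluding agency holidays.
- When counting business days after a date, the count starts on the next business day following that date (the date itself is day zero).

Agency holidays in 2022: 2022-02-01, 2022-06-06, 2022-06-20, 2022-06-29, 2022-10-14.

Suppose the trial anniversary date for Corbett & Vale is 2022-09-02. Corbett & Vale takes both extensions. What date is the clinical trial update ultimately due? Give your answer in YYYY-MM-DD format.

2022-10-18

Trigger date 2022-09-02 + 15 calendar days = 2022-09-17.
2022-09-17 is a Saturday, so it moves to the next business day, 2022-09-19 (Monday).
The 7-calendar-day extension moves the deadline from 2022-09-19 to 2022-09-26.
2022-09-26 is a Monday and not a listed holiday, so it stands.
The 15-business-day extension runs from 2022-09-26 to 2022-10-18.
2022-10-18 (Tuesday) is already a business day.
Deadline: 2022-10-18.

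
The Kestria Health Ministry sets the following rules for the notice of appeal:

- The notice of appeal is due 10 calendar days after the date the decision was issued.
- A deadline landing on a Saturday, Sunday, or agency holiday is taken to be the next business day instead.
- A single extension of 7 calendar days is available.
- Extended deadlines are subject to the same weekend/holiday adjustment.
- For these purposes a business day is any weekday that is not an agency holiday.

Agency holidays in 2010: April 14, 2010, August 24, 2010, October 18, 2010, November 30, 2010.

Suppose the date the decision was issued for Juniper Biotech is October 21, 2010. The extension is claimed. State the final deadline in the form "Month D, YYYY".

From October 21, 2010, 10 calendar days later is October 31, 2010.
Because October 31, 2010 is a Sunday, the deadline becomes November 1, 2010 (Monday).
Applying the 7-calendar-day extension: November 1, 2010 + 7 days = November 8, 2010.
November 8, 2010 falls on a Monday, which is a business day, so no adjustment is needed.
The final due date is November 8, 2010.

November 8, 2010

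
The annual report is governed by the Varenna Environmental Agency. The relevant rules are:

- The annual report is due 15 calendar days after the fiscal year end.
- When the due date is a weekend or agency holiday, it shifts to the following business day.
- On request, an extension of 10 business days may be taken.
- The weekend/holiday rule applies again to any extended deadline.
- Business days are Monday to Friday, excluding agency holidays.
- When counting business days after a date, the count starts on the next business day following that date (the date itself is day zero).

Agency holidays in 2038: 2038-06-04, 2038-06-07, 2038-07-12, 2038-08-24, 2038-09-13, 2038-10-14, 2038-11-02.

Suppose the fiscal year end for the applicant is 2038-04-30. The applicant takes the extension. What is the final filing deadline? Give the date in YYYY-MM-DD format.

2038-05-31

Trigger date 2038-04-30 + 15 calendar days = 2038-05-15.
2038-05-15 falls on a Saturday. Rolling to the next business day gives 2038-05-17, a Monday.
Counting 10 further business days from 2038-05-17 reaches 2038-05-31.
Since 2038-05-31 is a Monday and not a holiday, the date is unchanged.
Final deadline: 2038-05-31.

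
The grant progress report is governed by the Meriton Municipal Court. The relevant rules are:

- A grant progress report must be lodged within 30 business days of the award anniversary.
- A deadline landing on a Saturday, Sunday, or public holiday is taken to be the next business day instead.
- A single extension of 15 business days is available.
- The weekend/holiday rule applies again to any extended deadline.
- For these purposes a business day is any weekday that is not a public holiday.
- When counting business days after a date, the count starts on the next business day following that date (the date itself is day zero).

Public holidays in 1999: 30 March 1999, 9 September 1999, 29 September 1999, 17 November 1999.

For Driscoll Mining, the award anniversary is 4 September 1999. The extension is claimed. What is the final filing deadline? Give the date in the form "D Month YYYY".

9 November 1999

Starting the day after 4 September 1999 and counting 30 business days lands on 19 October 1999.
19 October 1999 falls on a Tuesday, which is a business day, so no adjustment is needed.
Applying the 15-business-day extension: 15 business days after 19 October 1999 is 9 November 1999.
9 November 1999 falls on a Tuesday, which is a business day, so no adjustment is needed.
The final due date is 9 November 1999.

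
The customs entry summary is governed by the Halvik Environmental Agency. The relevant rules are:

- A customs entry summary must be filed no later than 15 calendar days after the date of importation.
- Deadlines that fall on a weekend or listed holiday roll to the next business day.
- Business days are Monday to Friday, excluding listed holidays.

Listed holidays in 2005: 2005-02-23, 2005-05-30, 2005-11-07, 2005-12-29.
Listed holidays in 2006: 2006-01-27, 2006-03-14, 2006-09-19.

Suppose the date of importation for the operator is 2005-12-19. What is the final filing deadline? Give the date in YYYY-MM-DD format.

2006-01-03

15 calendar days after 2005-12-19 is 2006-01-03.
2006-01-03 (Tuesday) is already a business day.
So the filing is due 2006-01-03.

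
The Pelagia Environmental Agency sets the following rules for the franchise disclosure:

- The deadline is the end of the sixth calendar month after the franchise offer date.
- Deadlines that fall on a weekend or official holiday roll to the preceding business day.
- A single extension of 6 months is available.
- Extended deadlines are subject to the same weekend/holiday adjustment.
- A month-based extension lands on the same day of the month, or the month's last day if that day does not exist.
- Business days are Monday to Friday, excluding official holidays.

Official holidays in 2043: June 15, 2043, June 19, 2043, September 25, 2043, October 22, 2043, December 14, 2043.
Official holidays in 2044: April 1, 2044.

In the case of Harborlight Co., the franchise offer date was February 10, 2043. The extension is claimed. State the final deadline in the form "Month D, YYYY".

February 29, 2044

The sixth month after February 10, 2043 is August 2043, whose last day is August 31, 2043.
Since August 31, 2043 is a Monday and not a holiday, the date is unchanged.
The 6 months extension carries August 31, 2043 to February 29, 2044 (day 31 does not exist in February, so the month's last day is used).
February 29, 2044 falls on a Monday, which is a business day, so no adjustment is needed.
Final deadline: February 29, 2044.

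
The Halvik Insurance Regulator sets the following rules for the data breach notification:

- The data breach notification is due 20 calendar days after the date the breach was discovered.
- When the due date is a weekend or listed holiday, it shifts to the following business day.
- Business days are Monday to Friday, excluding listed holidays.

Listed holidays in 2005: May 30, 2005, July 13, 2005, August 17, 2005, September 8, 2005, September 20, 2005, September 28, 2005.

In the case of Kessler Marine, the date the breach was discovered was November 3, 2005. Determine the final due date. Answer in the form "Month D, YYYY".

20 calendar days after November 3, 2005 is November 23, 2005.
November 23, 2005 is a Wednesday and not a listed holiday, so it stands.
Deadline: November 23, 2005.

November 23, 2005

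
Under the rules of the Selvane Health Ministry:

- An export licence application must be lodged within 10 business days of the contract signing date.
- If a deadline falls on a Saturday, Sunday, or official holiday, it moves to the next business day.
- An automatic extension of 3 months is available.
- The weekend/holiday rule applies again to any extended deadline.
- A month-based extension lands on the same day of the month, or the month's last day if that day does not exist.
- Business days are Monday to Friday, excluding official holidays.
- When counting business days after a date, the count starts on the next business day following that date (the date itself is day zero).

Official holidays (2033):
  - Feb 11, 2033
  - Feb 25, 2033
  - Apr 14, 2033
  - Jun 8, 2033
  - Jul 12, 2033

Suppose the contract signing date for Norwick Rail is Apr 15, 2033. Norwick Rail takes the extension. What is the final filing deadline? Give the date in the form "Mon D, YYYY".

Starting the day after Apr 15, 2033 and counting 10 business days lands on Apr 29, 2033.
Since Apr 29, 2033 is a Friday and not a holiday, the date is unchanged.
The 3 months extension carries Apr 29, 2033 to Jul 29, 2033.
Since Jul 29, 2033 is a Friday and not a holiday, the date is unchanged.
The final due date is Jul 29, 2033.

Jul 29, 2033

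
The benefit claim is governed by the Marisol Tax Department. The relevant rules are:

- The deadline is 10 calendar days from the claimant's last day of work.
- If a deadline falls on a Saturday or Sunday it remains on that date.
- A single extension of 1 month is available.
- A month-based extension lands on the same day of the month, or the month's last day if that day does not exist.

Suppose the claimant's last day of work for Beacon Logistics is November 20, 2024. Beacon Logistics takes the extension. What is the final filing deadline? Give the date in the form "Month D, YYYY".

Adding 10 calendar days to November 20, 2024 gives November 30, 2024.
No adjustment is made for weekends or holidays, so November 30, 2024 stands.
The 1 month extension carries November 30, 2024 to December 30, 2024.
December 30, 2024 falls on a Monday. The rules make no weekend/holiday allowance, so it remains December 30, 2024.
So the filing is due December 30, 2024.

December 30, 2024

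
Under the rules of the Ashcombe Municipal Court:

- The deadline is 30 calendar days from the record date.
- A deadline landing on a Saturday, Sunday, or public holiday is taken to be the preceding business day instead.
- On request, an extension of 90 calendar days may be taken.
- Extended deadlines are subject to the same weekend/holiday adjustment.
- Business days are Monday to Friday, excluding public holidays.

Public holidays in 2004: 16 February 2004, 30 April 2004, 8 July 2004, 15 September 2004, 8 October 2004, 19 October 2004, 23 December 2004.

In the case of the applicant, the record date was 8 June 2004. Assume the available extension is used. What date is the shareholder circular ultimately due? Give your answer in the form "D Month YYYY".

5 October 2004

Adding 30 calendar days to 8 June 2004 gives 8 July 2004.
8 July 2004 is a listed holiday, so it moves to the preceding business day, 7 July 2004 (Wednesday).
Applying the 90-calendar-day extension: 7 July 2004 + 90 days = 5 October 2004.
5 October 2004 is a Tuesday and not a listed holiday, so it stands.
So the filing is due 5 October 2004.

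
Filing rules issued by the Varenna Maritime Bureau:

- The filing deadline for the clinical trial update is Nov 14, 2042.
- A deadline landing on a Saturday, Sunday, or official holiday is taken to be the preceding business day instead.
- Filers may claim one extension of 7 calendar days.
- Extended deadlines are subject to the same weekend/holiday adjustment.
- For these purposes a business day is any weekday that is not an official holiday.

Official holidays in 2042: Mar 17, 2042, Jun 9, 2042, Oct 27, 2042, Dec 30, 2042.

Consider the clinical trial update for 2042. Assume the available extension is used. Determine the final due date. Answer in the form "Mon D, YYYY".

Nov 21, 2042

Start from the fixed due date, Nov 14, 2042.
Nov 14, 2042 (Friday) is already a business day.
Applying the 7-calendar-day extension: Nov 14, 2042 + 7 days = Nov 21, 2042.
Nov 21, 2042 is a Friday and not a listed holiday, so it stands.
So the filing is due Nov 21, 2042.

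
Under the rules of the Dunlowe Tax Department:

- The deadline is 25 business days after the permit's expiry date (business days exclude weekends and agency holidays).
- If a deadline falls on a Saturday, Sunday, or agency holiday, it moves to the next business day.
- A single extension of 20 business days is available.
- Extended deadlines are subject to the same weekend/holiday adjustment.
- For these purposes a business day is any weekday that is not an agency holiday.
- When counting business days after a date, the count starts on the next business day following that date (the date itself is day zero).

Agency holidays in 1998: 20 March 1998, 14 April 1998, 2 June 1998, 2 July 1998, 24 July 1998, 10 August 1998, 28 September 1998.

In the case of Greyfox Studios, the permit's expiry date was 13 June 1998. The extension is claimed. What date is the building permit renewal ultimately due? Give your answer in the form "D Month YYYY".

19 August 1998

Starting the day after 13 June 1998 and counting 25 business days lands on 20 July 1998.
Since 20 July 1998 is a Monday and not a holiday, the date is unchanged.
Counting 20 further business days from 20 July 1998 reaches 19 August 1998.
19 August 1998 falls on a Wednesday, which is a business day, so no adjustment is needed.
So the filing is due 19 August 1998.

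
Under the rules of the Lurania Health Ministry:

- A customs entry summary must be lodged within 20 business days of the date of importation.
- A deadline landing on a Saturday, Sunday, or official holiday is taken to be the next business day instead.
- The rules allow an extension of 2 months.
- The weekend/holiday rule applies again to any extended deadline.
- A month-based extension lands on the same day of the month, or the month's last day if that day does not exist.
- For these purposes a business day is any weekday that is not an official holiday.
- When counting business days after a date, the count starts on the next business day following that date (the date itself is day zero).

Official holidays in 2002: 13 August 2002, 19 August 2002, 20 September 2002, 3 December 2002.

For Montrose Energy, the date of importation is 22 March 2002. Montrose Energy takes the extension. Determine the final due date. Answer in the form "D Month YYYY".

19 June 2002

20 business days after 22 March 2002, excluding weekends and holidays, is 19 April 2002.
19 April 2002 is a Friday and not a listed holiday, so it stands.
The 2 months extension carries 19 April 2002 to 19 June 2002.
19 June 2002 falls on a Wednesday, which is a business day, so no adjustment is needed.
So the filing is due 19 June 2002.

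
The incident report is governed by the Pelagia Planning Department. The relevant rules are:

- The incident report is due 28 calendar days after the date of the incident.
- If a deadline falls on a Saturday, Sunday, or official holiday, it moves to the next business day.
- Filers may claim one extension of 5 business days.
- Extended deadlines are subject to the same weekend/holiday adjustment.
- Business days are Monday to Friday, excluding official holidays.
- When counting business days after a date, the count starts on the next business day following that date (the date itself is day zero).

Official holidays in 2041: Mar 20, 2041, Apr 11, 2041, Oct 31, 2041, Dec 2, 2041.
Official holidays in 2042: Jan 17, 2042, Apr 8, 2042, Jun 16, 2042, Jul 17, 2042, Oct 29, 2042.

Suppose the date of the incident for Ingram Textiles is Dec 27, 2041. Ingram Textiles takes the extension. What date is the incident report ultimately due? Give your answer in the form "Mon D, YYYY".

28 calendar days after Dec 27, 2041 is Jan 24, 2042.
Jan 24, 2042 (Friday) is already a business day.
Counting 5 further business days from Jan 24, 2042 reaches Jan 31, 2042.
Jan 31, 2042 is a Friday and not a listed holiday, so it stands.
So the filing is due Jan 31, 2042.

Jan 31, 2042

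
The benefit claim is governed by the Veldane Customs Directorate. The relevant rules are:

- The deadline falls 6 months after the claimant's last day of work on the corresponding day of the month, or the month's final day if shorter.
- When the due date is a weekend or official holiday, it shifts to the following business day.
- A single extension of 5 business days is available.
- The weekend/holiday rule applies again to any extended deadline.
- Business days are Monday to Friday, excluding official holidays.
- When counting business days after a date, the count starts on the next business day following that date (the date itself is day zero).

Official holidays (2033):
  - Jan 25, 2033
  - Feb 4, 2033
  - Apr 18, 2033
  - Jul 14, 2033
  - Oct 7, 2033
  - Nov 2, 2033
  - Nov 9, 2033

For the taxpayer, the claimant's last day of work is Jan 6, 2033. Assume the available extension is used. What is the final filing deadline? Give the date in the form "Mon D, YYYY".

6 months from Jan 6, 2033 is Jul 6, 2033.
Since Jul 6, 2033 is a Wednesday and not a holiday, the date is unchanged.
Applying the 5-business-day extension: 5 business days after Jul 6, 2033 is Jul 13, 2033.
Since Jul 13, 2033 is a Wednesday and not a holiday, the date is unchanged.
The final due date is Jul 13, 2033.

Jul 13, 2033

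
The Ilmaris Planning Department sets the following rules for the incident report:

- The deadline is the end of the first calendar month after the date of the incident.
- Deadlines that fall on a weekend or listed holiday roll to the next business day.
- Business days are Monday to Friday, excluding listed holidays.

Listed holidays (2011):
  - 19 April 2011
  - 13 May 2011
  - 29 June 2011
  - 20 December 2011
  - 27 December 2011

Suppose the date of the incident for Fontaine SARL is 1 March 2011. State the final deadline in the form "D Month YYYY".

2 May 2011

1 month after 1 March 2011 falls in April 2011; the last day of that month is 30 April 2011.
30 April 2011 falls on a Saturday. Rolling to the next business day gives 2 May 2011, a Monday.
Deadline: 2 May 2011.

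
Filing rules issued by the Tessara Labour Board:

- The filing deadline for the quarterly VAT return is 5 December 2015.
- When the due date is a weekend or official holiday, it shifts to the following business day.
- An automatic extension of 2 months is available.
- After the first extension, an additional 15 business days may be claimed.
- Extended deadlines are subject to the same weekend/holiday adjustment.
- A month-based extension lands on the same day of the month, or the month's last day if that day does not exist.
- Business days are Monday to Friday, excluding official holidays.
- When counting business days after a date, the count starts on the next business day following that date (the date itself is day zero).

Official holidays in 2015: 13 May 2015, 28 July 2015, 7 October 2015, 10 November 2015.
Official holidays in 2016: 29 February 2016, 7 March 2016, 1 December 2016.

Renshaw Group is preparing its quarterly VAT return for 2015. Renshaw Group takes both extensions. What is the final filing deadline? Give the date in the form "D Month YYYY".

1 March 2016

The stated deadline is 5 December 2015.
5 December 2015 is a Saturday, so it moves to the next business day, 7 December 2015 (Monday).
Add 2 months to 7 December 2015: 7 February 2016.
7 February 2016 is a Sunday; the next business day is 8 February 2016 (Monday).
The 15-business-day extension runs from 8 February 2016 to 1 March 2016.
1 March 2016 falls on a Tuesday, which is a business day, so no adjustment is needed.
The final due date is 1 March 2016.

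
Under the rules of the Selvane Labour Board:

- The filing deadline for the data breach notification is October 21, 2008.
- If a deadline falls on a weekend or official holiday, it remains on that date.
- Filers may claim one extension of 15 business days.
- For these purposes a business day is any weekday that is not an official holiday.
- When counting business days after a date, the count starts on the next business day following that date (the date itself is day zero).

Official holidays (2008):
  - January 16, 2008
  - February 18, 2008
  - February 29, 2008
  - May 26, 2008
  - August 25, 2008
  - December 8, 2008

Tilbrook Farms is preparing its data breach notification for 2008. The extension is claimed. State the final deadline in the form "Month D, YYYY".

The statutory due date is October 21, 2008.
October 21, 2008 is a Tuesday; no weekend or holiday adjustment applies.
The 15-business-day extension runs from October 21, 2008 to November 11, 2008.
November 11, 2008 is a Tuesday; no weekend or holiday adjustment applies.
So the filing is due November 11, 2008.

November 11, 2008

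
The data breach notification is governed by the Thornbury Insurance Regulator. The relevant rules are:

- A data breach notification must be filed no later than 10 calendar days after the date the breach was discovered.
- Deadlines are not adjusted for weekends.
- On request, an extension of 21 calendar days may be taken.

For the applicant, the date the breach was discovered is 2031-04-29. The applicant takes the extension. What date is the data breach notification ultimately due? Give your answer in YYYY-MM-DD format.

From 2031-04-29, 10 calendar days later is 2031-05-09.
No adjustment is made for weekends or holidays, so 2031-05-09 stands.
With the 21-day extension, 2031-05-09 becomes 2031-05-30.
2031-05-30 falls on a Friday. The rules make no weekend/holiday allowance, so it remains 2031-05-30.
So the filing is due 2031-05-30.

2031-05-30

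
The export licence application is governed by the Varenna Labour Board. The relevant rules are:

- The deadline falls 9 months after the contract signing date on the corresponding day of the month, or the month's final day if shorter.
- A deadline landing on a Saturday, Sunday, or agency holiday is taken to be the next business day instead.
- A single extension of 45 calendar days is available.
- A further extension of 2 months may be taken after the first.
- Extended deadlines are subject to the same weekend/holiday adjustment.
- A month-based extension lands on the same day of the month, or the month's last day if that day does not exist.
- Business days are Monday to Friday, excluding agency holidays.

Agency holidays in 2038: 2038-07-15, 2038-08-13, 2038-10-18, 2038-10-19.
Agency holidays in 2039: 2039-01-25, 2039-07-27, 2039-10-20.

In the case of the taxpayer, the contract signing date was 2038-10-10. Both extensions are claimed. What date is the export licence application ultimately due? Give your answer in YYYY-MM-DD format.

9 months from 2038-10-10 is 2039-07-10.
Because 2039-07-10 is a Sunday, the deadline becomes 2039-07-11 (Monday).
Applying the 45-calendar-day extension: 2039-07-11 + 45 days = 2039-08-25.
2039-08-25 is a Thursday and not a listed holiday, so it stands.
Add 2 months to 2039-08-25: 2039-10-25.
2039-10-25 (Tuesday) is already a business day.
Deadline: 2039-10-25.

2039-10-25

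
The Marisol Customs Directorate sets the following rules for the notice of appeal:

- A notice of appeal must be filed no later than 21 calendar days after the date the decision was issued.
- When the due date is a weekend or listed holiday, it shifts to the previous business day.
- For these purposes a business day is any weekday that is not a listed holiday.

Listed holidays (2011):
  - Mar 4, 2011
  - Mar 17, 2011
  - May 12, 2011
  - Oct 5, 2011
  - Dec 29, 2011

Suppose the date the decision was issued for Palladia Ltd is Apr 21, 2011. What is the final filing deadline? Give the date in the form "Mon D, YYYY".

May 11, 2011

From Apr 21, 2011, 21 calendar days later is May 12, 2011.
May 12, 2011 falls on a listed holiday. Rolling to the preceding business day gives May 11, 2011, a Wednesday.
The final due date is May 11, 2011.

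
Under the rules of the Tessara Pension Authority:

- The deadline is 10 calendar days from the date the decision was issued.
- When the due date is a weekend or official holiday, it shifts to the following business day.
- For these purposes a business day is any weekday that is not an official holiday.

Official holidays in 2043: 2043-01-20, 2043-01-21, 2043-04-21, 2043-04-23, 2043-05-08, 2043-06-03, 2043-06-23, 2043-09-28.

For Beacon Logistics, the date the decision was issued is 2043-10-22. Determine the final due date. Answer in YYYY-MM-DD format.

2043-11-02

From 2043-10-22, 10 calendar days later is 2043-11-01.
Because 2043-11-01 is a Sunday, the deadline becomes 2043-11-02 (Monday).
Deadline: 2043-11-02.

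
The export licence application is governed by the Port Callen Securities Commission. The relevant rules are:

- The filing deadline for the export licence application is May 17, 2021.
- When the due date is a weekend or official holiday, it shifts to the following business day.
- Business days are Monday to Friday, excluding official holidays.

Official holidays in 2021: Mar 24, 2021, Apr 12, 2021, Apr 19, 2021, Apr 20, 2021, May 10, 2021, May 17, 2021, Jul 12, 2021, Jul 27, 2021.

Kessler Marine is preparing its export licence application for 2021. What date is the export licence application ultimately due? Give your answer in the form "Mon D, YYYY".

The statutory due date is May 17, 2021.
May 17, 2021 is a listed holiday, so it moves to the next business day, May 18, 2021 (Tuesday).
Final deadline: May 18, 2021.

May 18, 2021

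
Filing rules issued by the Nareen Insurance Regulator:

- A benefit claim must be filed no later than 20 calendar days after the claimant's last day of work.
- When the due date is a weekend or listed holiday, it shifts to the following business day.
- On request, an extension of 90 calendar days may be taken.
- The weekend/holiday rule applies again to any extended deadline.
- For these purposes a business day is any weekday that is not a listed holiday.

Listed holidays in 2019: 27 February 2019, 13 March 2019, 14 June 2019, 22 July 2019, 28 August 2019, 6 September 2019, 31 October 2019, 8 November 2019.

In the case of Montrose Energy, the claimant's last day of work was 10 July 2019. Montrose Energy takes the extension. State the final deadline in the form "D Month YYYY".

Trigger date 10 July 2019 + 20 calendar days = 30 July 2019.
30 July 2019 falls on a Tuesday, which is a business day, so no adjustment is needed.
Add the 90 calendar-day extension to 30 July 2019: 28 October 2019.
28 October 2019 (Monday) is already a business day.
Deadline: 28 October 2019.

28 October 2019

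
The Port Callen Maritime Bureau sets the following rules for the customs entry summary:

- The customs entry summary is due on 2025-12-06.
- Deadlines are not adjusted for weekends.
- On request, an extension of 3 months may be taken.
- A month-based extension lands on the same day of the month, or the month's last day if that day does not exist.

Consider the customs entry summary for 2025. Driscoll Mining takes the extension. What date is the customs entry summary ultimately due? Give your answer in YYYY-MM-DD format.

Start from the fixed due date, 2025-12-06.
No adjustment is made for weekends or holidays, so 2025-12-06 stands.
The 3 months extension carries 2025-12-06 to 2026-03-06.
2026-03-06 falls on a Friday. The rules make no weekend/holiday allowance, so it remains 2026-03-06.
Final deadline: 2026-03-06.

2026-03-06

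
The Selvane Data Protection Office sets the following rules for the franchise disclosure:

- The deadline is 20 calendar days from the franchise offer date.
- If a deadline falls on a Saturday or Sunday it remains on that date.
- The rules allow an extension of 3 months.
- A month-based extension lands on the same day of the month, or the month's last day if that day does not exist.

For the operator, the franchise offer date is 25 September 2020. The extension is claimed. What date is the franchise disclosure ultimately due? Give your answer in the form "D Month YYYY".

20 calendar days after 25 September 2020 is 15 October 2020.
15 October 2020 falls on a Thursday. The rules make no weekend/holiday allowance, so it remains 15 October 2020.
Applying the 3 months extension: 3 months after 15 October 2020 is 15 January 2021.
15 January 2021 falls on a Friday. The rules make no weekend/holiday allowance, so it remains 15 January 2021.
Deadline: 15 January 2021.

15 January 2021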